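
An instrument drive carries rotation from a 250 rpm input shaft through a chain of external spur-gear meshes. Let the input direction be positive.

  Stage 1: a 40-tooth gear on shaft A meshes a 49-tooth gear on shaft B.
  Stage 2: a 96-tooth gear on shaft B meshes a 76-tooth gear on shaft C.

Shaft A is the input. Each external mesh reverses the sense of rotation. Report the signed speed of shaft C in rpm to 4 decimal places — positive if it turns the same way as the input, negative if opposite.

Stage 1 [40T→49T]: ω = 250.0000×40/49 = 204.0816 rpm, dir flips to −; running = −204.0816
Stage 2 [96T→76T]: ω = 204.0816×96/76 = 257.7873 rpm, dir flips to +; running = +257.7873

+257.7873 rpm (same as input, |ω| = 257.7873 rpm)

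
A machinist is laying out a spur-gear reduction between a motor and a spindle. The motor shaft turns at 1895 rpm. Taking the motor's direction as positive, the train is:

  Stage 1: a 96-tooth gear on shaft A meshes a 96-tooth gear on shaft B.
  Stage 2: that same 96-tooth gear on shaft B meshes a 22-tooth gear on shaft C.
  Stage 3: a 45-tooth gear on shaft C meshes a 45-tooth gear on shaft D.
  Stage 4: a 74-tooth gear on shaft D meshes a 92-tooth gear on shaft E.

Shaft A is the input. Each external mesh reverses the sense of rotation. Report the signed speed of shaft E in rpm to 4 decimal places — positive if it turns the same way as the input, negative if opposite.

Stage 1 [96T→96T]: ω = 1895.0000×96/96 = 1895.0000 rpm, dir flips to −; running = −1895.0000
Stage 2 [96T→22T]: ω = 1895.0000×96/22 = 8269.0909 rpm, dir flips to +; running = +8269.0909
Stage 3 [45T→45T]: ω = 8269.0909×45/45 = 8269.0909 rpm, dir flips to −; running = −8269.0909
Stage 4 [74T→92T]: ω = 8269.0909×74/92 = 6651.2253 rpm, dir flips to +; running = +6651.2253

+6651.2253 rpm (same as input, |ω| = 6651.2253 rpm)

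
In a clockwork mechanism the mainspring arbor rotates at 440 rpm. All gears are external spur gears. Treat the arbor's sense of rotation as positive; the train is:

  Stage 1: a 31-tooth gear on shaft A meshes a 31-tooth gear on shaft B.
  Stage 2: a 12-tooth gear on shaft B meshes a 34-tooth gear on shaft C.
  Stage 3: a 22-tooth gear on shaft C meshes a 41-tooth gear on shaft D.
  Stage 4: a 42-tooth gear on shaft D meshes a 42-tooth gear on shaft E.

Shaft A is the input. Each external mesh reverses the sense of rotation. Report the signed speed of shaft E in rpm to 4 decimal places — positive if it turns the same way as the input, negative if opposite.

Stage 1 [31T→31T]: ω = 440.0000×31/31 = 440.0000 rpm, dir flips to −; running = −440.0000
Stage 2 [12T→34T]: ω = 440.0000×12/34 = 155.2941 rpm, dir flips to +; running = +155.2941
Stage 3 [22T→41T]: ω = 155.2941×22/41 = 83.3286 rpm, dir flips to −; running = −83.3286
Stage 4 [42T→42T]: ω = 83.3286×42/42 = 83.3286 rpm, dir flips to +; running = +83.3286

+83.3286 rpm (same as input, |ω| = 83.3286 rpm)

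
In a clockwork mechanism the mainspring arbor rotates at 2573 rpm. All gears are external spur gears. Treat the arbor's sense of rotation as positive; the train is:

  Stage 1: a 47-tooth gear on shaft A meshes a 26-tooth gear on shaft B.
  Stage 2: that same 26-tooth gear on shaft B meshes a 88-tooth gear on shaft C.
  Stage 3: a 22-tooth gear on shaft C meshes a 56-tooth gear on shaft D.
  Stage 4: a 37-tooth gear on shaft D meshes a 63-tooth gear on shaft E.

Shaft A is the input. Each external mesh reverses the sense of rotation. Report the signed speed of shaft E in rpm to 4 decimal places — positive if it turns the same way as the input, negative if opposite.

Stage 1 [47T→26T]: ω = 2573.0000×47/26 = 4651.1923 rpm, dir flips to −; running = −4651.1923
Stage 2 [26T→88T]: ω = 4651.1923×26/88 = 1374.2159 rpm, dir flips to +; running = +1374.2159
Stage 3 [22T→56T]: ω = 1374.2159×22/56 = 539.8705 rpm, dir flips to −; running = −539.8705
Stage 4 [37T→63T]: ω = 539.8705×37/63 = 317.0668 rpm, dir flips to +; running = +317.0668

+317.0668 rpm (same as input, |ω| = 317.0668 rpm)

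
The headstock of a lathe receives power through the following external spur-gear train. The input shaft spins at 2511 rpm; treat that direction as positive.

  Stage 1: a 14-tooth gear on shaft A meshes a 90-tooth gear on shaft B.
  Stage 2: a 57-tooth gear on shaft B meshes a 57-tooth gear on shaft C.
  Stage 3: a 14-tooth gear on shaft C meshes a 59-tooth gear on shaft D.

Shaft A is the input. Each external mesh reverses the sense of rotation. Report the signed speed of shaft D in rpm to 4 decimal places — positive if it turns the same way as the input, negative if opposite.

-92.6847 rpm (opposite to input, |ω| = 92.6847 rpm)

Stage 1 [14T→90T]: ω = 2511.0000×14/90 = 390.6000 rpm, dir flips to −; running = −390.6000
Stage 2 [57T→57T]: ω = 390.6000×57/57 = 390.6000 rpm, dir flips to +; running = +390.6000
Stage 3 [14T→59T]: ω = 390.6000×14/59 = 92.6847 rpm, dir flips to −; running = −92.6847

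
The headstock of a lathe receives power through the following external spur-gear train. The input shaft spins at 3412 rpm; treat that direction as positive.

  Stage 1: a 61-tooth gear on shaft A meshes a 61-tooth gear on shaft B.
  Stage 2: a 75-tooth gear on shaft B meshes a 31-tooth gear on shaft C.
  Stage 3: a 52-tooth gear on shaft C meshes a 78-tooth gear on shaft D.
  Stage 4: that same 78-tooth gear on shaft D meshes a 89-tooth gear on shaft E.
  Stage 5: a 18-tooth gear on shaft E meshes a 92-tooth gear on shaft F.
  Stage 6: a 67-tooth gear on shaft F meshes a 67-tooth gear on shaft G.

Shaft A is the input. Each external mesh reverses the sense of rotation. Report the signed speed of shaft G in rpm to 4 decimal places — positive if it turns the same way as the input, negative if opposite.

+943.6406 rpm (same as input, |ω| = 943.6406 rpm)

Stage 1 [61T→61T]: ω = 3412.0000×61/61 = 3412.0000 rpm, dir flips to −; running = −3412.0000
Stage 2 [75T→31T]: ω = 3412.0000×75/31 = 8254.8387 rpm, dir flips to +; running = +8254.8387
Stage 3 [52T→78T]: ω = 8254.8387×52/78 = 5503.2258 rpm, dir flips to −; running = −5503.2258
Stage 4 [78T→89T]: ω = 5503.2258×78/89 = 4823.0518 rpm, dir flips to +; running = +4823.0518
Stage 5 [18T→92T]: ω = 4823.0518×18/92 = 943.6406 rpm, dir flips to −; running = −943.6406
Stage 6 [67T→67T]: ω = 943.6406×67/67 = 943.6406 rpm, dir flips to +; running = +943.6406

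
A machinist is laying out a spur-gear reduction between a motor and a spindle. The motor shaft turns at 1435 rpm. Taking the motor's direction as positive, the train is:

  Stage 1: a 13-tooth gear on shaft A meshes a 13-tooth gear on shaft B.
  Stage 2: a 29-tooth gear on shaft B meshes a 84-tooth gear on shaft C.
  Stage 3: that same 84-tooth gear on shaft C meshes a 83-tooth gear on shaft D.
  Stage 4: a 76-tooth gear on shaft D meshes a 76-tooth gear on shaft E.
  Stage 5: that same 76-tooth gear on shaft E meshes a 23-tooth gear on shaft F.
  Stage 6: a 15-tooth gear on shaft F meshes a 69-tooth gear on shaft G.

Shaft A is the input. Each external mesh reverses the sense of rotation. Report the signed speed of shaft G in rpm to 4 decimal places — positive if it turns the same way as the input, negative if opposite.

Stage 1 [13T→13T]: ω = 1435.0000×13/13 = 1435.0000 rpm, dir flips to −; running = −1435.0000
Stage 2 [29T→84T]: ω = 1435.0000×29/84 = 495.4167 rpm, dir flips to +; running = +495.4167
Stage 3 [84T→83T]: ω = 495.4167×84/83 = 501.3855 rpm, dir flips to −; running = −501.3855
Stage 4 [76T→76T]: ω = 501.3855×76/76 = 501.3855 rpm, dir flips to +; running = +501.3855
Stage 5 [76T→23T]: ω = 501.3855×76/23 = 1656.7522 rpm, dir flips to −; running = −1656.7522
Stage 6 [15T→69T]: ω = 1656.7522×15/69 = 360.1635 rpm, dir flips to +; running = +360.1635

+360.1635 rpm (same as input, |ω| = 360.1635 rpm)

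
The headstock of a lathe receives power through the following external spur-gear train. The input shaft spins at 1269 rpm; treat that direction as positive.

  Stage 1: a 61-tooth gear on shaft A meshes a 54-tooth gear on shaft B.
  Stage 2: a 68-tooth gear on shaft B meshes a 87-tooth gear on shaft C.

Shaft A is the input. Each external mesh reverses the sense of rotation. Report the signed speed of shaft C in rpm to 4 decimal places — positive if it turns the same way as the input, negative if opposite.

Stage 1 [61T→54T]: ω = 1269.0000×61/54 = 1433.5000 rpm, dir flips to −; running = −1433.5000
Stage 2 [68T→87T]: ω = 1433.5000×68/87 = 1120.4368 rpm, dir flips to +; running = +1120.4368

+1120.4368 rpm (same as input, |ω| = 1120.4368 rpm)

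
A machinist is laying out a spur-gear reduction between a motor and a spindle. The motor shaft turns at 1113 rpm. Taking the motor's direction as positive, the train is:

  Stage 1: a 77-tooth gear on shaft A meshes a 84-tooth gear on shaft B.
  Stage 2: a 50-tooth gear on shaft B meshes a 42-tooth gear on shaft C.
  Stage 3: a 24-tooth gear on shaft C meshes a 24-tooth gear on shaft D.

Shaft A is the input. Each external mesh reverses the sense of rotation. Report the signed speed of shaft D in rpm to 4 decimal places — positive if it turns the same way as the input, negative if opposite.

Stage 1 [77T→84T]: ω = 1113.0000×77/84 = 1020.2500 rpm, dir flips to −; running = −1020.2500
Stage 2 [50T→42T]: ω = 1020.2500×50/42 = 1214.5833 rpm, dir flips to +; running = +1214.5833
Stage 3 [24T→24T]: ω = 1214.5833×24/24 = 1214.5833 rpm, dir flips to −; running = −1214.5833

-1214.5833 rpm (opposite to input, |ω| = 1214.5833 rpm)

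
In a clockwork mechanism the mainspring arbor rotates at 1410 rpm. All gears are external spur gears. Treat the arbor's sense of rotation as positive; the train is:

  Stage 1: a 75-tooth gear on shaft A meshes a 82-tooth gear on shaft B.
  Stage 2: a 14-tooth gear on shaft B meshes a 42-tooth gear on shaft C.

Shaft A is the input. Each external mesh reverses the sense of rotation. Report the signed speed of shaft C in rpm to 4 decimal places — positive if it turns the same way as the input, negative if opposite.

+429.8780 rpm (same as input, |ω| = 429.8780 rpm)

Stage 1 [75T→82T]: ω = 1410.0000×75/82 = 1289.6341 rpm, dir flips to −; running = −1289.6341
Stage 2 [14T→42T]: ω = 1289.6341×14/42 = 429.8780 rpm, dir flips to +; running = +429.8780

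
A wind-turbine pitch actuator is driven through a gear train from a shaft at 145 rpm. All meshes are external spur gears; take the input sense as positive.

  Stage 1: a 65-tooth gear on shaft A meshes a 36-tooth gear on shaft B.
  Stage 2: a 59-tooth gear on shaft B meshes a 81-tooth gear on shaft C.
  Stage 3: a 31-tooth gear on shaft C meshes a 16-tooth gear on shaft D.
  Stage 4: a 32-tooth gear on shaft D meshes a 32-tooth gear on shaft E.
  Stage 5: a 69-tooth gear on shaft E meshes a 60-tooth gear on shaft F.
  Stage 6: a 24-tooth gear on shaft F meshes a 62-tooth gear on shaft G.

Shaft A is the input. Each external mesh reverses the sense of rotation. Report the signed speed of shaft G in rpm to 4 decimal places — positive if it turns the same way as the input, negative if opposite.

+164.4769 rpm (same as input, |ω| = 164.4769 rpm)

Stage 1 [65T→36T]: ω = 145.0000×65/36 = 261.8056 rpm, dir flips to −; running = −261.8056
Stage 2 [59T→81T]: ω = 261.8056×59/81 = 190.6979 rpm, dir flips to +; running = +190.6979
Stage 3 [31T→16T]: ω = 190.6979×31/16 = 369.4771 rpm, dir flips to −; running = −369.4771
Stage 4 [32T→32T]: ω = 369.4771×32/32 = 369.4771 rpm, dir flips to +; running = +369.4771
Stage 5 [69T→60T]: ω = 369.4771×69/60 = 424.8987 rpm, dir flips to −; running = −424.8987
Stage 6 [24T→62T]: ω = 424.8987×24/62 = 164.4769 rpm, dir flips to +; running = +164.4769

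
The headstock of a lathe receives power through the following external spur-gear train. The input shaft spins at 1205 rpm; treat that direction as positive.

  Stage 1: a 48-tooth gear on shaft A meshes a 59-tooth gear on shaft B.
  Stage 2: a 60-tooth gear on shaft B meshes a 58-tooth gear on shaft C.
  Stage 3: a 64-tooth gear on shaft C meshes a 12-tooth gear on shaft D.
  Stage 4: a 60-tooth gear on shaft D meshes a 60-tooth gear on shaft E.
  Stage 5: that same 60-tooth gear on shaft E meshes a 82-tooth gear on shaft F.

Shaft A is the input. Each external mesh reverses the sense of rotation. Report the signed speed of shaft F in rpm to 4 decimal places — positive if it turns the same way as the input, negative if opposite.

Stage 1 [48T→59T]: ω = 1205.0000×48/59 = 980.3390 rpm, dir flips to −; running = −980.3390
Stage 2 [60T→58T]: ω = 980.3390×60/58 = 1014.1438 rpm, dir flips to +; running = +1014.1438
Stage 3 [64T→12T]: ω = 1014.1438×64/12 = 5408.7668 rpm, dir flips to −; running = −5408.7668
Stage 4 [60T→60T]: ω = 5408.7668×60/60 = 5408.7668 rpm, dir flips to +; running = +5408.7668
Stage 5 [60T→82T]: ω = 5408.7668×60/82 = 3957.6342 rpm, dir flips to −; running = −3957.6342

-3957.6342 rpm (opposite to input, |ω| = 3957.6342 rpm)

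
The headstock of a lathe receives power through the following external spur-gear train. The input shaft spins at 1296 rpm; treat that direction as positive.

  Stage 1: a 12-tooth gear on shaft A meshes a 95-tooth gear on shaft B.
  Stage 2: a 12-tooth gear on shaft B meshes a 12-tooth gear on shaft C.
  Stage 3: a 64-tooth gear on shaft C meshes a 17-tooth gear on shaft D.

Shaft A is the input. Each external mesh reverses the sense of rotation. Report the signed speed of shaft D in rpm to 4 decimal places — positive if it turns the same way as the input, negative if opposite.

Stage 1 [12T→95T]: ω = 1296.0000×12/95 = 163.7053 rpm, dir flips to −; running = −163.7053
Stage 2 [12T→12T]: ω = 163.7053×12/12 = 163.7053 rpm, dir flips to +; running = +163.7053
Stage 3 [64T→17T]: ω = 163.7053×64/17 = 616.3022 rpm, dir flips to −; running = −616.3022

-616.3022 rpm (opposite to input, |ω| = 616.3022 rpm)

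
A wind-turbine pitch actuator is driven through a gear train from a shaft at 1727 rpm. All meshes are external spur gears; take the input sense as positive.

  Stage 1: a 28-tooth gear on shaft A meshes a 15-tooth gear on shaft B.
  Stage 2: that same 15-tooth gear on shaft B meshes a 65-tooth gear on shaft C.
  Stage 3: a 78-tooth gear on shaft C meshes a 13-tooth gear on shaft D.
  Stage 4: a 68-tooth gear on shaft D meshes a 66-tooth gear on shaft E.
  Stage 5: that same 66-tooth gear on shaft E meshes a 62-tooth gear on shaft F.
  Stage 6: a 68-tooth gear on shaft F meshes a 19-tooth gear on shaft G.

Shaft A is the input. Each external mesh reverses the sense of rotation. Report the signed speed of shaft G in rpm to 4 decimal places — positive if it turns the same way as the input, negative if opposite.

Stage 1 [28T→15T]: ω = 1727.0000×28/15 = 3223.7333 rpm, dir flips to −; running = −3223.7333
Stage 2 [15T→65T]: ω = 3223.7333×15/65 = 743.9385 rpm, dir flips to +; running = +743.9385
Stage 3 [78T→13T]: ω = 743.9385×78/13 = 4463.6308 rpm, dir flips to −; running = −4463.6308
Stage 4 [68T→66T]: ω = 4463.6308×68/66 = 4598.8923 rpm, dir flips to +; running = +4598.8923
Stage 5 [66T→62T]: ω = 4598.8923×66/62 = 4895.5950 rpm, dir flips to −; running = −4895.5950
Stage 6 [68T→19T]: ω = 4895.5950×68/19 = 17521.0770 rpm, dir flips to +; running = +17521.0770

+17521.0770 rpm (same as input, |ω| = 17521.0770 rpm)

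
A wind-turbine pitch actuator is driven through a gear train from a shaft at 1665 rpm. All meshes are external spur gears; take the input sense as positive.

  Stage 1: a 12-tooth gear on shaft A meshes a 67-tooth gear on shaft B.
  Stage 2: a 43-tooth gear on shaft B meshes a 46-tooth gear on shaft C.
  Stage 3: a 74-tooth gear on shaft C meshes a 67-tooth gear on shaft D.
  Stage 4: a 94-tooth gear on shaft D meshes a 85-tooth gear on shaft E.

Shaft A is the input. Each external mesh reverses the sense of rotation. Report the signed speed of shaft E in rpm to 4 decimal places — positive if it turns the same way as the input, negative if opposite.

Stage 1 [12T→67T]: ω = 1665.0000×12/67 = 298.2090 rpm, dir flips to −; running = −298.2090
Stage 2 [43T→46T]: ω = 298.2090×43/46 = 278.7605 rpm, dir flips to +; running = +278.7605
Stage 3 [74T→67T]: ω = 278.7605×74/67 = 307.8848 rpm, dir flips to −; running = −307.8848
Stage 4 [94T→85T]: ω = 307.8848×94/85 = 340.4843 rpm, dir flips to +; running = +340.4843

+340.4843 rpm (same as input, |ω| = 340.4843 rpm)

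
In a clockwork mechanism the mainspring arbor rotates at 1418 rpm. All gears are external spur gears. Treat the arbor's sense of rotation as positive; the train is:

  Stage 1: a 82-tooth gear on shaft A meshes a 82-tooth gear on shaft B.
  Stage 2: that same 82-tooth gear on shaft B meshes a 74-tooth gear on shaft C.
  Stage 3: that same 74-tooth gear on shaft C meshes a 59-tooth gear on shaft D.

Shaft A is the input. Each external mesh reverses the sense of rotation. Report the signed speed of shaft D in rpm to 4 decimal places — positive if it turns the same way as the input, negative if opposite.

Stage 1 [82T→82T]: ω = 1418.0000×82/82 = 1418.0000 rpm, dir flips to −; running = −1418.0000
Stage 2 [82T→74T]: ω = 1418.0000×82/74 = 1571.2973 rpm, dir flips to +; running = +1571.2973
Stage 3 [74T→59T]: ω = 1571.2973×74/59 = 1970.7797 rpm, dir flips to −; running = −1970.7797

-1970.7797 rpm (opposite to input, |ω| = 1970.7797 rpm)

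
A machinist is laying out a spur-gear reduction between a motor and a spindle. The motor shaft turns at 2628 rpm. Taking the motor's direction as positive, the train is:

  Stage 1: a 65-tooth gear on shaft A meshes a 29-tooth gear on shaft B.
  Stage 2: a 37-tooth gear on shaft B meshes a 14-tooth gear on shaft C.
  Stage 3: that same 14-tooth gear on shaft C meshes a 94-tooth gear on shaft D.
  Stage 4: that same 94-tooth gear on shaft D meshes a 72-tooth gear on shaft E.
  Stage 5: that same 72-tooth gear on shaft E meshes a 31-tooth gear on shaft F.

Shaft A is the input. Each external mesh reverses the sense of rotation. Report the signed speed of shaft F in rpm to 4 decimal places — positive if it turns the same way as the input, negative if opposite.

-7030.4116 rpm (opposite to input, |ω| = 7030.4116 rpm)

Stage 1 [65T→29T]: ω = 2628.0000×65/29 = 5890.3448 rpm, dir flips to −; running = −5890.3448
Stage 2 [37T→14T]: ω = 5890.3448×37/14 = 15567.3399 rpm, dir flips to +; running = +15567.3399
Stage 3 [14T→94T]: ω = 15567.3399×14/94 = 2318.5400 rpm, dir flips to −; running = −2318.5400
Stage 4 [94T→72T]: ω = 2318.5400×94/72 = 3026.9828 rpm, dir flips to +; running = +3026.9828
Stage 5 [72T→31T]: ω = 3026.9828×72/31 = 7030.4116 rpm, dir flips to −; running = −7030.4116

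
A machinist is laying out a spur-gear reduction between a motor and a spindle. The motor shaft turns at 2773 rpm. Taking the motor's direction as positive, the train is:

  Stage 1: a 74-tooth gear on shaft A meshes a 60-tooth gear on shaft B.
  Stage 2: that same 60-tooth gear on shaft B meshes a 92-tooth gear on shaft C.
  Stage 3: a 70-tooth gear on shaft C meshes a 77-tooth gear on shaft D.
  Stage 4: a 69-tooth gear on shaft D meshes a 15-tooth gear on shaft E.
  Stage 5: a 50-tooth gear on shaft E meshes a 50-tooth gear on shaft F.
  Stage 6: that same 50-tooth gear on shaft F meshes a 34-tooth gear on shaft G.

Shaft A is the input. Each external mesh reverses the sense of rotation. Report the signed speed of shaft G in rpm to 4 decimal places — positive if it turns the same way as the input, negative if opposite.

+13716.7112 rpm (same as input, |ω| = 13716.7112 rpm)

Stage 1 [74T→60T]: ω = 2773.0000×74/60 = 3420.0333 rpm, dir flips to −; running = −3420.0333
Stage 2 [60T→92T]: ω = 3420.0333×60/92 = 2230.4565 rpm, dir flips to +; running = +2230.4565
Stage 3 [70T→77T]: ω = 2230.4565×70/77 = 2027.6877 rpm, dir flips to −; running = −2027.6877
Stage 4 [69T→15T]: ω = 2027.6877×69/15 = 9327.3636 rpm, dir flips to +; running = +9327.3636
Stage 5 [50T→50T]: ω = 9327.3636×50/50 = 9327.3636 rpm, dir flips to −; running = −9327.3636
Stage 6 [50T→34T]: ω = 9327.3636×50/34 = 13716.7112 rpm, dir flips to +; running = +13716.7112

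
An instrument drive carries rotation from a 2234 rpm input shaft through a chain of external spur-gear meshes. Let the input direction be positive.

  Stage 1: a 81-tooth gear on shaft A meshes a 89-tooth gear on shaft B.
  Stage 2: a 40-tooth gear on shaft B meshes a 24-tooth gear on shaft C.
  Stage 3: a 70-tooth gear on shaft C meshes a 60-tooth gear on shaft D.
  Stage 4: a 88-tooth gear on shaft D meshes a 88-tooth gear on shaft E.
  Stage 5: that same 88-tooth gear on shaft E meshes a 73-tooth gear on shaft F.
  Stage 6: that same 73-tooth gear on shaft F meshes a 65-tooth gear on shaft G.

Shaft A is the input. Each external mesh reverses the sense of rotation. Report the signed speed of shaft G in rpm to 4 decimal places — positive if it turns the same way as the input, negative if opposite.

+5352.3319 rpm (same as input, |ω| = 5352.3319 rpm)

Stage 1 [81T→89T]: ω = 2234.0000×81/89 = 2033.1910 rpm, dir flips to −; running = −2033.1910
Stage 2 [40T→24T]: ω = 2033.1910×40/24 = 3388.6517 rpm, dir flips to +; running = +3388.6517
Stage 3 [70T→60T]: ω = 3388.6517×70/60 = 3953.4270 rpm, dir flips to −; running = −3953.4270
Stage 4 [88T→88T]: ω = 3953.4270×88/88 = 3953.4270 rpm, dir flips to +; running = +3953.4270
Stage 5 [88T→73T]: ω = 3953.4270×88/73 = 4765.7750 rpm, dir flips to −; running = −4765.7750
Stage 6 [73T→65T]: ω = 4765.7750×73/65 = 5352.3319 rpm, dir flips to +; running = +5352.3319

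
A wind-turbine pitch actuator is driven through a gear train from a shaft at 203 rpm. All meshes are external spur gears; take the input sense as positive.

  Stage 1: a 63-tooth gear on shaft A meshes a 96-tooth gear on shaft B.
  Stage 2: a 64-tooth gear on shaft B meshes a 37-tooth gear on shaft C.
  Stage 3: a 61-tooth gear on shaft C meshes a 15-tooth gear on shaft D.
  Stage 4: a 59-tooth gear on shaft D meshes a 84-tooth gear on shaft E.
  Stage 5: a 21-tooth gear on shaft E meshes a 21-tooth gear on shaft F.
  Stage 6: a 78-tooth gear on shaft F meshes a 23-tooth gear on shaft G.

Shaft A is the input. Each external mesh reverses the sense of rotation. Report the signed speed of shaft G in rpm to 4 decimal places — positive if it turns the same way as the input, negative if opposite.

+2232.1412 rpm (same as input, |ω| = 2232.1412 rpm)

Stage 1 [63T→96T]: ω = 203.0000×63/96 = 133.2188 rpm, dir flips to −; running = −133.2188
Stage 2 [64T→37T]: ω = 133.2188×64/37 = 230.4324 rpm, dir flips to +; running = +230.4324
Stage 3 [61T→15T]: ω = 230.4324×61/15 = 937.0919 rpm, dir flips to −; running = −937.0919
Stage 4 [59T→84T]: ω = 937.0919×59/84 = 658.1955 rpm, dir flips to +; running = +658.1955
Stage 5 [21T→21T]: ω = 658.1955×21/21 = 658.1955 rpm, dir flips to −; running = −658.1955
Stage 6 [78T→23T]: ω = 658.1955×78/23 = 2232.1412 rpm, dir flips to +; running = +2232.1412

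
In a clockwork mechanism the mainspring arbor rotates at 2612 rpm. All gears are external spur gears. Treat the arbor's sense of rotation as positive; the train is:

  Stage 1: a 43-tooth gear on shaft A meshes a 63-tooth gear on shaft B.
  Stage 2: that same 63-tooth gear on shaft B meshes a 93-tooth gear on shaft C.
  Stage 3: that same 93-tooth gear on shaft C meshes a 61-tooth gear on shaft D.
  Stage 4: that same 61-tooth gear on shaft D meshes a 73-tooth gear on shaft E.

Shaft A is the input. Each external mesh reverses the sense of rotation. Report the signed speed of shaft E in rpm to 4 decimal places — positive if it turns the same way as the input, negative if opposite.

Stage 1 [43T→63T]: ω = 2612.0000×43/63 = 1782.7937 rpm, dir flips to −; running = −1782.7937
Stage 2 [63T→93T]: ω = 1782.7937×63/93 = 1207.6989 rpm, dir flips to +; running = +1207.6989
Stage 3 [93T→61T]: ω = 1207.6989×93/61 = 1841.2459 rpm, dir flips to −; running = −1841.2459
Stage 4 [61T→73T]: ω = 1841.2459×61/73 = 1538.5753 rpm, dir flips to +; running = +1538.5753

+1538.5753 rpm (same as input, |ω| = 1538.5753 rpm)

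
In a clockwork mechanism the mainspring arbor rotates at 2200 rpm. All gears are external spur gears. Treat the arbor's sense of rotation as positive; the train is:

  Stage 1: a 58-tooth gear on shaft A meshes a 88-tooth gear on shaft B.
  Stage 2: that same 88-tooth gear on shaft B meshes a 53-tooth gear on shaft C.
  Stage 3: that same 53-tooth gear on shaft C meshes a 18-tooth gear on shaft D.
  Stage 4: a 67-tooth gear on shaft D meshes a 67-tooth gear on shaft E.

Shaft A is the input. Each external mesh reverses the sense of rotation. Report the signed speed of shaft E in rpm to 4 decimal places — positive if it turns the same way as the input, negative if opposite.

+7088.8889 rpm (same as input, |ω| = 7088.8889 rpm)

Stage 1 [58T→88T]: ω = 2200.0000×58/88 = 1450.0000 rpm, dir flips to −; running = −1450.0000
Stage 2 [88T→53T]: ω = 1450.0000×88/53 = 2407.5472 rpm, dir flips to +; running = +2407.5472
Stage 3 [53T→18T]: ω = 2407.5472×53/18 = 7088.8889 rpm, dir flips to −; running = −7088.8889
Stage 4 [67T→67T]: ω = 7088.8889×67/67 = 7088.8889 rpm, dir flips to +; running = +7088.8889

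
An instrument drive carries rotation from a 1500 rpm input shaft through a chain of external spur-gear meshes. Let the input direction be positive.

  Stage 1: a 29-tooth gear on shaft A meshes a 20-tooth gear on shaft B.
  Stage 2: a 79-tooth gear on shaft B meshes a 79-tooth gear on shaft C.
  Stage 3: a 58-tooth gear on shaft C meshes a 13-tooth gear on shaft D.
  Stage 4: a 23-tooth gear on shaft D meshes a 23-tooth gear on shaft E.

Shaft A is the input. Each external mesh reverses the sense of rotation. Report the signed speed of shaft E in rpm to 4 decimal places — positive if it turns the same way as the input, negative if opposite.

Stage 1 [29T→20T]: ω = 1500.0000×29/20 = 2175.0000 rpm, dir flips to −; running = −2175.0000
Stage 2 [79T→79T]: ω = 2175.0000×79/79 = 2175.0000 rpm, dir flips to +; running = +2175.0000
Stage 3 [58T→13T]: ω = 2175.0000×58/13 = 9703.8462 rpm, dir flips to −; running = −9703.8462
Stage 4 [23T→23T]: ω = 9703.8462×23/23 = 9703.8462 rpm, dir flips to +; running = +9703.8462

+9703.8462 rpm (same as input, |ω| = 9703.8462 rpm)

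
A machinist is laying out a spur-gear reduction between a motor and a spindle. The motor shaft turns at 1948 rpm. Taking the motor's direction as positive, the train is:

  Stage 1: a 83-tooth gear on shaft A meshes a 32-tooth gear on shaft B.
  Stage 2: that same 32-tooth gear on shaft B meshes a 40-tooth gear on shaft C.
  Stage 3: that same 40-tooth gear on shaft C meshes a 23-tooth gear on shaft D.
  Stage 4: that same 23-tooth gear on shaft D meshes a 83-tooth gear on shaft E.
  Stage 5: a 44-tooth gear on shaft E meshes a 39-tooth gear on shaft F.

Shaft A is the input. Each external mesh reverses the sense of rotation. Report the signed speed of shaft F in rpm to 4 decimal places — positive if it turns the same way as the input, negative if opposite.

Stage 1 [83T→32T]: ω = 1948.0000×83/32 = 5052.6250 rpm, dir flips to −; running = −5052.6250
Stage 2 [32T→40T]: ω = 5052.6250×32/40 = 4042.1000 rpm, dir flips to +; running = +4042.1000
Stage 3 [40T→23T]: ω = 4042.1000×40/23 = 7029.7391 rpm, dir flips to −; running = −7029.7391
Stage 4 [23T→83T]: ω = 7029.7391×23/83 = 1948.0000 rpm, dir flips to +; running = +1948.0000
Stage 5 [44T→39T]: ω = 1948.0000×44/39 = 2197.7436 rpm, dir flips to −; running = −2197.7436

-2197.7436 rpm (opposite to input, |ω| = 2197.7436 rpm)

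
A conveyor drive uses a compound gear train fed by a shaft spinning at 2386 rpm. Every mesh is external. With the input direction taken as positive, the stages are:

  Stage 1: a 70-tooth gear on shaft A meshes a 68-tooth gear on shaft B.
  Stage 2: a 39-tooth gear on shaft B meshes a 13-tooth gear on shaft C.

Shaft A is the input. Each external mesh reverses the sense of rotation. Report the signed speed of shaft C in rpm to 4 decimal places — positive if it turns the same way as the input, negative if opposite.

+7368.5294 rpm (same as input, |ω| = 7368.5294 rpm)

Stage 1 [70T→68T]: ω = 2386.0000×70/68 = 2456.1765 rpm, dir flips to −; running = −2456.1765
Stage 2 [39T→13T]: ω = 2456.1765×39/13 = 7368.5294 rpm, dir flips to +; running = +7368.5294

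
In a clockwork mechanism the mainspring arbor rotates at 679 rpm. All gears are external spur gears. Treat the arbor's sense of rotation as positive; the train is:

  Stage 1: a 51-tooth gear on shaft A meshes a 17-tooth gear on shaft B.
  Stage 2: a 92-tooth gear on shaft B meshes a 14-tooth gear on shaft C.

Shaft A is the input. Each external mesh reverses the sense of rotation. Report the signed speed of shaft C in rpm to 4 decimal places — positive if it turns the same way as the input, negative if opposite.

+13386.0000 rpm (same as input, |ω| = 13386.0000 rpm)

Stage 1 [51T→17T]: ω = 679.0000×51/17 = 2037.0000 rpm, dir flips to −; running = −2037.0000
Stage 2 [92T→14T]: ω = 2037.0000×92/14 = 13386.0000 rpm, dir flips to +; running = +13386.0000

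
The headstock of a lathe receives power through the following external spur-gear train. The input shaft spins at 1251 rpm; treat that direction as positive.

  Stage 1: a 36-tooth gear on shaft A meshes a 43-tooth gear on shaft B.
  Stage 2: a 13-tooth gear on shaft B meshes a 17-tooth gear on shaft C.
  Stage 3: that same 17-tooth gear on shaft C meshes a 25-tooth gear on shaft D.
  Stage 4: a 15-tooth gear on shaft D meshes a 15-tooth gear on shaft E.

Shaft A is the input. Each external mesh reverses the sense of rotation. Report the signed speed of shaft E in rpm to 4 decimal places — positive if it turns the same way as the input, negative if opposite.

Stage 1 [36T→43T]: ω = 1251.0000×36/43 = 1047.3488 rpm, dir flips to −; running = −1047.3488
Stage 2 [13T→17T]: ω = 1047.3488×13/17 = 800.9138 rpm, dir flips to +; running = +800.9138
Stage 3 [17T→25T]: ω = 800.9138×17/25 = 544.6214 rpm, dir flips to −; running = −544.6214
Stage 4 [15T→15T]: ω = 544.6214×15/15 = 544.6214 rpm, dir flips to +; running = +544.6214

+544.6214 rpm (same as input, |ω| = 544.6214 rpm)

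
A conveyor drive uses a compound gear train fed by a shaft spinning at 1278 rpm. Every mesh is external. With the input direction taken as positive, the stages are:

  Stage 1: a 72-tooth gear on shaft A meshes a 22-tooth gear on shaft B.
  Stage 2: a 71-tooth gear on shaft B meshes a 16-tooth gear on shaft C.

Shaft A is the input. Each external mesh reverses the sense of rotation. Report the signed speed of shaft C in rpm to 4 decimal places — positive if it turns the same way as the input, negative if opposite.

Stage 1 [72T→22T]: ω = 1278.0000×72/22 = 4182.5455 rpm, dir flips to −; running = −4182.5455
Stage 2 [71T→16T]: ω = 4182.5455×71/16 = 18560.0455 rpm, dir flips to +; running = +18560.0455

+18560.0455 rpm (same as input, |ω| = 18560.0455 rpm)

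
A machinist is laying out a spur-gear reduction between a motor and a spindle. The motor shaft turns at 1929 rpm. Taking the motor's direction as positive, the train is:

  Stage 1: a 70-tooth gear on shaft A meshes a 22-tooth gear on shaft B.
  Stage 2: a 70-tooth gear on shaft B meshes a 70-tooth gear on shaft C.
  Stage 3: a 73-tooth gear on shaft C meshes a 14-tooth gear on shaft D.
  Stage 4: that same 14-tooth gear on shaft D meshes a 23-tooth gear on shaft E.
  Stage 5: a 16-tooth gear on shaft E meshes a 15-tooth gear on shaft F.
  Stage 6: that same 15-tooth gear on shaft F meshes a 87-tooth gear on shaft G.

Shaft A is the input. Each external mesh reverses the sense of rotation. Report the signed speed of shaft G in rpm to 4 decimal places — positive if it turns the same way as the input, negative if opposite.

+3582.6414 rpm (same as input, |ω| = 3582.6414 rpm)

Stage 1 [70T→22T]: ω = 1929.0000×70/22 = 6137.7273 rpm, dir flips to −; running = −6137.7273
Stage 2 [70T→70T]: ω = 6137.7273×70/70 = 6137.7273 rpm, dir flips to +; running = +6137.7273
Stage 3 [73T→14T]: ω = 6137.7273×73/14 = 32003.8636 rpm, dir flips to −; running = −32003.8636
Stage 4 [14T→23T]: ω = 32003.8636×14/23 = 19480.6126 rpm, dir flips to +; running = +19480.6126
Stage 5 [16T→15T]: ω = 19480.6126×16/15 = 20779.3202 rpm, dir flips to −; running = −20779.3202
Stage 6 [15T→87T]: ω = 20779.3202×15/87 = 3582.6414 rpm, dir flips to +; running = +3582.6414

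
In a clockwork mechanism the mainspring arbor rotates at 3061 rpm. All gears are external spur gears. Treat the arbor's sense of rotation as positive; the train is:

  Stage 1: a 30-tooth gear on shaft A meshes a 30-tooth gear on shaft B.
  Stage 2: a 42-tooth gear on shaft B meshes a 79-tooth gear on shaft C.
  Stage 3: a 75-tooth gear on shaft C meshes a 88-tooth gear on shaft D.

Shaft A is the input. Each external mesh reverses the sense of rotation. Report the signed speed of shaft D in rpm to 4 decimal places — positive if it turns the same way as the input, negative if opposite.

-1386.9606 rpm (opposite to input, |ω| = 1386.9606 rpm)

Stage 1 [30T→30T]: ω = 3061.0000×30/30 = 3061.0000 rpm, dir flips to −; running = −3061.0000
Stage 2 [42T→79T]: ω = 3061.0000×42/79 = 1627.3671 rpm, dir flips to +; running = +1627.3671
Stage 3 [75T→88T]: ω = 1627.3671×75/88 = 1386.9606 rpm, dir flips to −; running = −1386.9606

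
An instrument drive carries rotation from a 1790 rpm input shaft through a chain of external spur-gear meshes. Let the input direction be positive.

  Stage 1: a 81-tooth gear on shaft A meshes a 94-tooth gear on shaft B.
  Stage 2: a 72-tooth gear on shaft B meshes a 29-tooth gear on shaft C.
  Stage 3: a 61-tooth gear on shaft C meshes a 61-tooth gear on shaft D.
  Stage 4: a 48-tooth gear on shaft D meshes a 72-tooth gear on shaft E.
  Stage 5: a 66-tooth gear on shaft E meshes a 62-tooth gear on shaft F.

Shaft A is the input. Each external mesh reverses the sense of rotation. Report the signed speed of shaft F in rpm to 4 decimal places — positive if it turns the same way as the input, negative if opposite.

Stage 1 [81T→94T]: ω = 1790.0000×81/94 = 1542.4468 rpm, dir flips to −; running = −1542.4468
Stage 2 [72T→29T]: ω = 1542.4468×72/29 = 3829.5231 rpm, dir flips to +; running = +3829.5231
Stage 3 [61T→61T]: ω = 3829.5231×61/61 = 3829.5231 rpm, dir flips to −; running = −3829.5231
Stage 4 [48T→72T]: ω = 3829.5231×48/72 = 2553.0154 rpm, dir flips to +; running = +2553.0154
Stage 5 [66T→62T]: ω = 2553.0154×66/62 = 2717.7261 rpm, dir flips to −; running = −2717.7261

-2717.7261 rpm (opposite to input, |ω| = 2717.7261 rpm)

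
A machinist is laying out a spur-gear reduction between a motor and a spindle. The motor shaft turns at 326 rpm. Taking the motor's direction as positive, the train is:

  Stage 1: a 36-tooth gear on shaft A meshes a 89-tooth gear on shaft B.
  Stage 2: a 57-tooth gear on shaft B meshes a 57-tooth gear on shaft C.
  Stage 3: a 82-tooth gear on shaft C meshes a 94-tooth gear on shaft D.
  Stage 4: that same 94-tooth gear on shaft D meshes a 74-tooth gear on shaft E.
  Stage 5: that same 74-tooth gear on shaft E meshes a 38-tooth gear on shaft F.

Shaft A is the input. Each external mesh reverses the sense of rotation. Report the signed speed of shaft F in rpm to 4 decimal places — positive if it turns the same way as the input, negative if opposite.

Stage 1 [36T→89T]: ω = 326.0000×36/89 = 131.8652 rpm, dir flips to −; running = −131.8652
Stage 2 [57T→57T]: ω = 131.8652×57/57 = 131.8652 rpm, dir flips to +; running = +131.8652
Stage 3 [82T→94T]: ω = 131.8652×82/94 = 115.0313 rpm, dir flips to −; running = −115.0313
Stage 4 [94T→74T]: ω = 115.0313×94/74 = 146.1209 rpm, dir flips to +; running = +146.1209
Stage 5 [74T→38T]: ω = 146.1209×74/38 = 284.5512 rpm, dir flips to −; running = −284.5512

-284.5512 rpm (opposite to input, |ω| = 284.5512 rpm)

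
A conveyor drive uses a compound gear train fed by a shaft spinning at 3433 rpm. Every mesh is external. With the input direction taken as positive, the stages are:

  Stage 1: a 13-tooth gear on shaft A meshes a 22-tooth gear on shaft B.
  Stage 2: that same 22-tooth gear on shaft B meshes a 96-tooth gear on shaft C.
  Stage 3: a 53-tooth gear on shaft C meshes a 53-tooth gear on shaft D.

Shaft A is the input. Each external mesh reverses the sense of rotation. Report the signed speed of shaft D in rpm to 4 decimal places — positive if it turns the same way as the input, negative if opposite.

Stage 1 [13T→22T]: ω = 3433.0000×13/22 = 2028.5909 rpm, dir flips to −; running = −2028.5909
Stage 2 [22T→96T]: ω = 2028.5909×22/96 = 464.8854 rpm, dir flips to +; running = +464.8854
Stage 3 [53T→53T]: ω = 464.8854×53/53 = 464.8854 rpm, dir flips to −; running = −464.8854

-464.8854 rpm (opposite to input, |ω| = 464.8854 rpm)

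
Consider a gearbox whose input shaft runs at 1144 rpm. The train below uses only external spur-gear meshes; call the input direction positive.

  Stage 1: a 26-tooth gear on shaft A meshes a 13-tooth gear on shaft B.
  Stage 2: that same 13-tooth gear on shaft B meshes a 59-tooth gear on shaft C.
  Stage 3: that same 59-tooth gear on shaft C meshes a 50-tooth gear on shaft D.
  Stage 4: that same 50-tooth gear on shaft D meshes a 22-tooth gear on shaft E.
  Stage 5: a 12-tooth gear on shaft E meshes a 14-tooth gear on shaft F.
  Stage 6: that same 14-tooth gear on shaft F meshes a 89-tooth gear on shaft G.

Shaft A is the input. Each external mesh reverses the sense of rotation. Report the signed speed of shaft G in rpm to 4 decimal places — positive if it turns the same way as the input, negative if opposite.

+182.2921 rpm (same as input, |ω| = 182.2921 rpm)

Stage 1 [26T→13T]: ω = 1144.0000×26/13 = 2288.0000 rpm, dir flips to −; running = −2288.0000
Stage 2 [13T→59T]: ω = 2288.0000×13/59 = 504.1356 rpm, dir flips to +; running = +504.1356
Stage 3 [59T→50T]: ω = 504.1356×59/50 = 594.8800 rpm, dir flips to −; running = −594.8800
Stage 4 [50T→22T]: ω = 594.8800×50/22 = 1352.0000 rpm, dir flips to +; running = +1352.0000
Stage 5 [12T→14T]: ω = 1352.0000×12/14 = 1158.8571 rpm, dir flips to −; running = −1158.8571
Stage 6 [14T→89T]: ω = 1158.8571×14/89 = 182.2921 rpm, dir flips to +; running = +182.2921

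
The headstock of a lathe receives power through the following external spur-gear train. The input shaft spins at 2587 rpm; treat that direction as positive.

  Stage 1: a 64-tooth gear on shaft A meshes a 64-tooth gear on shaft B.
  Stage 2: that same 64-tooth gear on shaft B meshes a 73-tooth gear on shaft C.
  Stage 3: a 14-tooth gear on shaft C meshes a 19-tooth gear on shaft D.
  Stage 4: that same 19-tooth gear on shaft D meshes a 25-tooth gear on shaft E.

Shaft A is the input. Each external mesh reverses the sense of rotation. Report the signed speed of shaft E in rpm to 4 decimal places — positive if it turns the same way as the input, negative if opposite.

+1270.1107 rpm (same as input, |ω| = 1270.1107 rpm)

Stage 1 [64T→64T]: ω = 2587.0000×64/64 = 2587.0000 rpm, dir flips to −; running = −2587.0000
Stage 2 [64T→73T]: ω = 2587.0000×64/73 = 2268.0548 rpm, dir flips to +; running = +2268.0548
Stage 3 [14T→19T]: ω = 2268.0548×14/19 = 1671.1983 rpm, dir flips to −; running = −1671.1983
Stage 4 [19T→25T]: ω = 1671.1983×19/25 = 1270.1107 rpm, dir flips to +; running = +1270.1107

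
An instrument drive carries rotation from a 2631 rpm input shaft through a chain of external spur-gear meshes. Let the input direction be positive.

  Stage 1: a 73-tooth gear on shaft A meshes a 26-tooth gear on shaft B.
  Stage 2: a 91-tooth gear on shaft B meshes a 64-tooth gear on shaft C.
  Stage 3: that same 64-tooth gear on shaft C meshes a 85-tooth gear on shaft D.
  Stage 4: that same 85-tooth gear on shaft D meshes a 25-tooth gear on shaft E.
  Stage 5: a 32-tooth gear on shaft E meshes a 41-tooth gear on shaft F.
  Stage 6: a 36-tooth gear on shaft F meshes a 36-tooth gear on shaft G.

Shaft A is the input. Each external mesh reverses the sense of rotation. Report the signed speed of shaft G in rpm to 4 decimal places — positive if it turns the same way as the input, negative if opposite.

Stage 1 [73T→26T]: ω = 2631.0000×73/26 = 7387.0385 rpm, dir flips to −; running = −7387.0385
Stage 2 [91T→64T]: ω = 7387.0385×91/64 = 10503.4453 rpm, dir flips to +; running = +10503.4453
Stage 3 [64T→85T]: ω = 10503.4453×64/85 = 7908.4765 rpm, dir flips to −; running = −7908.4765
Stage 4 [85T→25T]: ω = 7908.4765×85/25 = 26888.8200 rpm, dir flips to +; running = +26888.8200
Stage 5 [32T→41T]: ω = 26888.8200×32/41 = 20986.3961 rpm, dir flips to −; running = −20986.3961
Stage 6 [36T→36T]: ω = 20986.3961×36/36 = 20986.3961 rpm, dir flips to +; running = +20986.3961

+20986.3961 rpm (same as input, |ω| = 20986.3961 rpm)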